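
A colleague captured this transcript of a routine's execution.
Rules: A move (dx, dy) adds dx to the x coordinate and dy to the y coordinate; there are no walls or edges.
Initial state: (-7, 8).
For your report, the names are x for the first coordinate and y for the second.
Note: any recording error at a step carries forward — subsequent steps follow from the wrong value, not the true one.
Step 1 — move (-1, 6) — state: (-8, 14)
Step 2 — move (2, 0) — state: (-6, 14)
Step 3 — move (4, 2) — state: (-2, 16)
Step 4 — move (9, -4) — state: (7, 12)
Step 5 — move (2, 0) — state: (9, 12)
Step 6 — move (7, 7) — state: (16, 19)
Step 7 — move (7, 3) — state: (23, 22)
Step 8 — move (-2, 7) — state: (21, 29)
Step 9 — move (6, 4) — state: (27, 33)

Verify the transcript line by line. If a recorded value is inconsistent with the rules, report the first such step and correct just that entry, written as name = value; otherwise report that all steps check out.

Recomputing the run from the initial state:
step 1: x = -8, y = 14
step 2: x = -6, y = 14
step 3: x = -2, y = 16
step 4: x = 7, y = 12
step 5: x = 9, y = 12
step 6: x = 16, y = 19
step 7: x = 23, y = 22
step 8: x = 21, y = 29
step 9: x = 27, y = 33
This matches the transcript at every step.

no error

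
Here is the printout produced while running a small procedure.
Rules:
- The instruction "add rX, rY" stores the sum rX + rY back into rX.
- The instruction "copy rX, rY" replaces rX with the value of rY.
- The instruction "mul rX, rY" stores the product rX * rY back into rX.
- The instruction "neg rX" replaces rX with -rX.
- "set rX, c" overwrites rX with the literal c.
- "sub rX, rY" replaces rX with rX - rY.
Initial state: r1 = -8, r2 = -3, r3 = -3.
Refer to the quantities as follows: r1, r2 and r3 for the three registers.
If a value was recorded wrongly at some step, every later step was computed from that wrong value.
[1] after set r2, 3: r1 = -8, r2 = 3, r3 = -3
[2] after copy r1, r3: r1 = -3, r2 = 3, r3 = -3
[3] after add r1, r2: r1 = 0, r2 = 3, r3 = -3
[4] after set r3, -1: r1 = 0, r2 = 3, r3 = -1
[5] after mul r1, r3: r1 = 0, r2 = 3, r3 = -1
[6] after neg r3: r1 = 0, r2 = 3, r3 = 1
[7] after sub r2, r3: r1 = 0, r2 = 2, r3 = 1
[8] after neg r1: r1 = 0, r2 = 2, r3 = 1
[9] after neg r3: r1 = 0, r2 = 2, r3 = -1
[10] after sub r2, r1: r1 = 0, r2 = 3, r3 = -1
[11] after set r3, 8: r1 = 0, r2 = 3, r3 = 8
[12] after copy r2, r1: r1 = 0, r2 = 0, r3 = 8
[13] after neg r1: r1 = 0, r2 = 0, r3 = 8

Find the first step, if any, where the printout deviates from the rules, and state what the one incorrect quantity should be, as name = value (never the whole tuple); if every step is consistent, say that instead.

1. r2 = 3 (matches)
2. r1 = -3 (same as recorded)
3. r1 = -3 + 3 = 0 (in agreement)
4. r3 = -1 (checks out)
5. r1 = 0 * -1 = 0 (consistent with the printout)
6. r3 = -(-1) = 1 (agrees with the printout)
7. r2 = 3 - 1 = 2 (agrees with the printout)
8. r1 = -(0) = 0 (matches)
9. r3 = -(1) = -1 (matches)
10. r2 = 2 - 0 = 2 (a discrepancy with the printout)
So the first discrepancy is step 10, where the right value is r2 = 2.

step 10, r2 = 2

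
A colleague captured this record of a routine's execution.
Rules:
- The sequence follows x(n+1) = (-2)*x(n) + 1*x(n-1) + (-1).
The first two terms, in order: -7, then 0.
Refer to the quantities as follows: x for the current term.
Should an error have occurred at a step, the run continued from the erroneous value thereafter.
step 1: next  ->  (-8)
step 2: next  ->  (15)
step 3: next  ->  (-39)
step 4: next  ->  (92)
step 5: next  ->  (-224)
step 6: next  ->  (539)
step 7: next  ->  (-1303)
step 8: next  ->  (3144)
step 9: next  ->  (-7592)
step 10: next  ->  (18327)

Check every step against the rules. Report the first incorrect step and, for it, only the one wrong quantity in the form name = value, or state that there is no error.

Step 1: x = -2*(0) + (1)*(-7) + (-1) = -8 — verified.
Step 2: x = -2*(-8) + (1)*(0) + (-1) = 15 — exactly as logged.
Step 3: x = -2*(15) + (1)*(-8) + (-1) = -39 — agrees with the record.
Step 4: x = -2*(-39) + (1)*(15) + (-1) = 92 — no discrepancy.
Step 5: x = -2*(92) + (1)*(-39) + (-1) = -224 — same as recorded.
Step 6: x = -2*(-224) + (1)*(92) + (-1) = 539 — no discrepancy.
Step 7: x = -2*(539) + (1)*(-224) + (-1) = -1303 — no discrepancy.
Step 8: x = -2*(-1303) + (1)*(539) + (-1) = 3144 — agrees with the record.
Step 9: x = -2*(3144) + (1)*(-1303) + (-1) = -7592 — agrees with the record.
Step 10: x = -2*(-7592) + (1)*(3144) + (-1) = 18327 — confirmed correct.
The whole run recomputes cleanly — no discrepancies.

no error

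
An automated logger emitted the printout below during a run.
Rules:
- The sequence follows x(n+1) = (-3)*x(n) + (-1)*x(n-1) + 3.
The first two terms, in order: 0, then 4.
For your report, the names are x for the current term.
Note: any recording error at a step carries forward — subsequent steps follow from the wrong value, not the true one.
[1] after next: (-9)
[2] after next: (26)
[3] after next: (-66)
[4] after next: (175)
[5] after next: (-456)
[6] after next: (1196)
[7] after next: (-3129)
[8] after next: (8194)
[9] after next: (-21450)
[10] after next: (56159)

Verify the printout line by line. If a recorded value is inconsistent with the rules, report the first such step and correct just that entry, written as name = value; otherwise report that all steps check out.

no error

Recomputing the run from the initial state:
step 1: x = -9
step 2: x = 26
step 3: x = -66
step 4: x = 175
step 5: x = -456
step 6: x = 1196
step 7: x = -3129
step 8: x = 8194
step 9: x = -21450
step 10: x = 56159
This matches the printout at every step.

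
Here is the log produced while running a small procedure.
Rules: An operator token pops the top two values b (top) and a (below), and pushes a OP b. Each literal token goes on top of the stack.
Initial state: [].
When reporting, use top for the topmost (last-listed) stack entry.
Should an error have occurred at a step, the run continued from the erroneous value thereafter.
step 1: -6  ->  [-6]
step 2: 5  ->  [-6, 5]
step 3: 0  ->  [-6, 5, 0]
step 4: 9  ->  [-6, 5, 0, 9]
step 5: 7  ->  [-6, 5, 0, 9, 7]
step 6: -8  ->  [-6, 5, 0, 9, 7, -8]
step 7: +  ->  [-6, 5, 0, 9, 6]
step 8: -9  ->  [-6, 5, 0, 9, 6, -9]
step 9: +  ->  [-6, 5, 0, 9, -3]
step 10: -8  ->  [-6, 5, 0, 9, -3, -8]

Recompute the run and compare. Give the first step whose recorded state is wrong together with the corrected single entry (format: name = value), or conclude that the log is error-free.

Recomputing the run from the initial state:
step 1: [-6]
step 2: [-6, 5]
step 3: [-6, 5, 0]
step 4: [-6, 5, 0, 9]
step 5: [-6, 5, 0, 9, 7]
step 6: [-6, 5, 0, 9, 7, -8]
step 7: [-6, 5, 0, 9, -1]
step 8: [-6, 5, 0, 9, -1, -9]
step 9: [-6, 5, 0, 9, -10]
step 10: [-6, 5, 0, 9, -10, -8]
The first disagreement with the log is at step 7, where the value should be top = -1.

step 7, top = -1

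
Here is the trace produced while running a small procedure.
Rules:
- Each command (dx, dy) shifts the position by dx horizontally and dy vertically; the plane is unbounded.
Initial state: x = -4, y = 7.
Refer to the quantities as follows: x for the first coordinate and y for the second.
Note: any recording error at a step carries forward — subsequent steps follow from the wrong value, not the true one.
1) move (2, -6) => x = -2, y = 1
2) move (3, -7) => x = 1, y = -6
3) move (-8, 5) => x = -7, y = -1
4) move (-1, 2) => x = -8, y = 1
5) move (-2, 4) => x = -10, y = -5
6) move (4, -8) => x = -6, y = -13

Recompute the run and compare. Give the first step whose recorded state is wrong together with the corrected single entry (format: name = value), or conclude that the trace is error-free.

step 5, y = 5

1. x = -4 + (2) = -2, y = 7 + (-6) = 1 (checks out)
2. x = -2 + (3) = 1, y = 1 + (-7) = -6 (no discrepancy)
3. x = 1 + (-8) = -7, y = -6 + (5) = -1 (consistent with the trace)
4. x = -7 + (-1) = -8, y = -1 + (2) = 1 (no discrepancy)
5. x = -8 + (-2) = -10, y = 1 + (4) = 5 (not what was recorded)
Conclusion: step 5 carries the first error; the entry should be y = 5.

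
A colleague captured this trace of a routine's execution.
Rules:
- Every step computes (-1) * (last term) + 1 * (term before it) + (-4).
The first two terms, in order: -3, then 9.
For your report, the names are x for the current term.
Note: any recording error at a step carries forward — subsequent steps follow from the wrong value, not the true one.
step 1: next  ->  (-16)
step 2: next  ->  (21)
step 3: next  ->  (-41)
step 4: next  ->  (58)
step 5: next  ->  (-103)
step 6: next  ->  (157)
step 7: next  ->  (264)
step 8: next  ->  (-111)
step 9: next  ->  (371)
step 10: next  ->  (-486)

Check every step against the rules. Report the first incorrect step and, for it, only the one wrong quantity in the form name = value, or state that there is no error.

Recomputing the run from the initial state:
step 1: x = -16
step 2: x = 21
step 3: x = -41
step 4: x = 58
step 5: x = -103
step 6: x = 157
step 7: x = -264
step 8: x = 417
step 9: x = -685
step 10: x = 1098
The first disagreement with the trace is at step 7, where the value should be x = -264.

step 7, x = -264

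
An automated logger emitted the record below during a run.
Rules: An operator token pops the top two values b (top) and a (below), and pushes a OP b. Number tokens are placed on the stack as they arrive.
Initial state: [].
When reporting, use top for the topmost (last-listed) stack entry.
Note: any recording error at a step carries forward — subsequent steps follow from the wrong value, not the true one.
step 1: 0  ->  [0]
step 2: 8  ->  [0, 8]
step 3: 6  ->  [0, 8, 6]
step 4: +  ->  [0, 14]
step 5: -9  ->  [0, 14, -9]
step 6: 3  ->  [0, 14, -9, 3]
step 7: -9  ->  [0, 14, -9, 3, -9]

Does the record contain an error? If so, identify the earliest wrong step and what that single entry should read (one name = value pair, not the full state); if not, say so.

Recomputing the run from the initial state:
step 1: [0]
step 2: [0, 8]
step 3: [0, 8, 6]
step 4: [0, 14]
step 5: [0, 14, -9]
step 6: [0, 14, -9, 3]
step 7: [0, 14, -9, 3, -9]
This matches the record at every step.

no error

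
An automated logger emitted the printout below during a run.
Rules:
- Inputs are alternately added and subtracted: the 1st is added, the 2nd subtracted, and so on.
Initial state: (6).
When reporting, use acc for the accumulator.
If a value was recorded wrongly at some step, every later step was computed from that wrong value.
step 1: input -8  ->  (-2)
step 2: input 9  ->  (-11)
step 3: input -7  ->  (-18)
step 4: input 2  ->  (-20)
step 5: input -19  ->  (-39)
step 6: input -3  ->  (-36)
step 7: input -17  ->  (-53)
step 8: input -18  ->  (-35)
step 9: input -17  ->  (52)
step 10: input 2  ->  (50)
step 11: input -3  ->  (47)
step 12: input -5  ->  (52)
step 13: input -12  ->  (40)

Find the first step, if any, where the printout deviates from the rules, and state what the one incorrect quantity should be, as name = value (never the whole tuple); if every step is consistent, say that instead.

1. acc = 6 + -8 = -2 (agrees with the printout)
2. acc = -2 - 9 = -11 (consistent with the printout)
3. acc = -11 + -7 = -18 (checks out)
4. acc = -18 - 2 = -20 (exactly as logged)
5. acc = -20 + -19 = -39 (same as recorded)
6. acc = -39 - -3 = -36 (agrees with the printout)
7. acc = -36 + -17 = -53 (in agreement)
8. acc = -53 - -18 = -35 (matches)
9. acc = -35 + -17 = -52 (not what was recorded)
Step 9 is the first one off; corrected, acc = -52.

step 9, acc = -52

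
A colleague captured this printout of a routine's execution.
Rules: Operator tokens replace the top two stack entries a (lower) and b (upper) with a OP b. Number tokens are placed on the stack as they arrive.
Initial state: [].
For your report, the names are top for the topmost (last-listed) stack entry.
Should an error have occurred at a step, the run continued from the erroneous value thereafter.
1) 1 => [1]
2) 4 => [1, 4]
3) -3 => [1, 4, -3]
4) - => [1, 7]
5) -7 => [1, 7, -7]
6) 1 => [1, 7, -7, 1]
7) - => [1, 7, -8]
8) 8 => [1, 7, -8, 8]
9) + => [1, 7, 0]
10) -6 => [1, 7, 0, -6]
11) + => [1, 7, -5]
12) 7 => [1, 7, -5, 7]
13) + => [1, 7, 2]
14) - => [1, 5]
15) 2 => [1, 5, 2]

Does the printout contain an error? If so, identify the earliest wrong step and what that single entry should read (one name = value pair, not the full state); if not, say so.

step 11, top = -6

Step 1: push 1: top = 1 — no discrepancy.
Step 2: push 4: top = 4 — no discrepancy.
Step 3: push -3: top = -3 — agrees with the printout.
Step 4: 4 - -3 = 7 — consistent with the printout.
Step 5: push -7: top = -7 — no discrepancy.
Step 6: push 1: top = 1 — consistent with the printout.
Step 7: -7 - 1 = -8 — consistent with the printout.
Step 8: push 8: top = 8 — verified.
Step 9: -8 + 8 = 0 — confirmed correct.
Step 10: push -6: top = -6 — consistent with the printout.
Step 11: 0 + -6 = -6 — first mismatch against the printout.
Step 11 is the first one off; corrected, top = -6.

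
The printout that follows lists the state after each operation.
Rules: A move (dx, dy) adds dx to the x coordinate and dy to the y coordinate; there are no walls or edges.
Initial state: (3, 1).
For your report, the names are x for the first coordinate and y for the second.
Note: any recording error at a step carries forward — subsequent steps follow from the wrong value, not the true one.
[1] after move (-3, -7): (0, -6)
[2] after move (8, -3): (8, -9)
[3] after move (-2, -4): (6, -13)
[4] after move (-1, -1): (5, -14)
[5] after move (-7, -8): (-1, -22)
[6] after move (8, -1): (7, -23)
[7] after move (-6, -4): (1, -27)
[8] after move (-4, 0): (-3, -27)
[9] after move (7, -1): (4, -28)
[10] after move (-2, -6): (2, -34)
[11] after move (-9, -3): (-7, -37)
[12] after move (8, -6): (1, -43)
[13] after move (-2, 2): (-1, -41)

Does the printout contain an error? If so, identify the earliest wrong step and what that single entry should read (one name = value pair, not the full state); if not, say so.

Recomputing the run from the initial state:
step 1: x = 0, y = -6
step 2: x = 8, y = -9
step 3: x = 6, y = -13
step 4: x = 5, y = -14
step 5: x = -2, y = -22
step 6: x = 6, y = -23
step 7: x = 0, y = -27
step 8: x = -4, y = -27
step 9: x = 3, y = -28
step 10: x = 1, y = -34
step 11: x = -8, y = -37
step 12: x = 0, y = -43
step 13: x = -2, y = -41
The first disagreement with the printout is at step 5, where the value should be x = -2.

step 5, x = -2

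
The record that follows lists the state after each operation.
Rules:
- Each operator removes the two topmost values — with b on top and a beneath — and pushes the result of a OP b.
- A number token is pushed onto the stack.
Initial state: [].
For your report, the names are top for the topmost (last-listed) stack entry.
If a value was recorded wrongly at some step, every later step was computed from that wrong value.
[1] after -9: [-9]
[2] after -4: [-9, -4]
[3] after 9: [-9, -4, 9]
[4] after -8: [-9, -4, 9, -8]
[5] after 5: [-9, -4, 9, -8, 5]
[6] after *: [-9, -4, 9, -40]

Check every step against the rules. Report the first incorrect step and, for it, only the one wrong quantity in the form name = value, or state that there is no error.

no error

1. push -9: top = -9 (same as recorded)
2. push -4: top = -4 (same as recorded)
3. push 9: top = 9 (confirmed correct)
4. push -8: top = -8 (exactly as logged)
5. push 5: top = 5 (checks out)
6. -8 * 5 = -40 (no discrepancy)
Each recorded entry agrees with the recomputation.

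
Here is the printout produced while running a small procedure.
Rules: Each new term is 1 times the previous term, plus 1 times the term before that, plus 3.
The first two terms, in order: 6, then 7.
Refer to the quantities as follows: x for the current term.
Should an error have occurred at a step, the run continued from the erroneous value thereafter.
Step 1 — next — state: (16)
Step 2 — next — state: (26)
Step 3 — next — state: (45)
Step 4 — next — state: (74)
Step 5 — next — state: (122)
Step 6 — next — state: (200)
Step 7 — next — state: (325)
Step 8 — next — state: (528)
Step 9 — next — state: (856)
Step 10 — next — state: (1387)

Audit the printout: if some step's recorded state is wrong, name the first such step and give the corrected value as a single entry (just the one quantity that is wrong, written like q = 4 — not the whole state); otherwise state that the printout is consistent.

1. x = 1*(7) + (1)*(6) + (3) = 16 (agrees with the printout)
2. x = 1*(16) + (1)*(7) + (3) = 26 (exactly as logged)
3. x = 1*(26) + (1)*(16) + (3) = 45 (consistent with the printout)
4. x = 1*(45) + (1)*(26) + (3) = 74 (same as recorded)
5. x = 1*(74) + (1)*(45) + (3) = 122 (matches)
6. x = 1*(122) + (1)*(74) + (3) = 199 (not what was recorded)
First incorrect step: 6; the correct value is x = 199.

step 6, x = 199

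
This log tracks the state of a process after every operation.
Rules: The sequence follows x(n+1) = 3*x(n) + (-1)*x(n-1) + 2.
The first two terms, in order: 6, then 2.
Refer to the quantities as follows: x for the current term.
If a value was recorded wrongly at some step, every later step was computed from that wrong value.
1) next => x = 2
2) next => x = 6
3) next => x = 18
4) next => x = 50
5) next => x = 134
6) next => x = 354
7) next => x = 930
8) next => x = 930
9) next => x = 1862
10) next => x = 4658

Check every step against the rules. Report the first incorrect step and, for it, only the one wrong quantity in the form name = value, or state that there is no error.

step 8, x = 2438

Step 1: x = 3*(2) + (-1)*(6) + (2) = 2 — exactly as logged.
Step 2: x = 3*(2) + (-1)*(2) + (2) = 6 — exactly as logged.
Step 3: x = 3*(6) + (-1)*(2) + (2) = 18 — same as recorded.
Step 4: x = 3*(18) + (-1)*(6) + (2) = 50 — matches.
Step 5: x = 3*(50) + (-1)*(18) + (2) = 134 — agrees with the log.
Step 6: x = 3*(134) + (-1)*(50) + (2) = 354 — same as recorded.
Step 7: x = 3*(354) + (-1)*(134) + (2) = 930 — exactly as logged.
Step 8: x = 3*(930) + (-1)*(354) + (2) = 2438 — first mismatch against the log.
Step 8 is the first one off; corrected, x = 2438.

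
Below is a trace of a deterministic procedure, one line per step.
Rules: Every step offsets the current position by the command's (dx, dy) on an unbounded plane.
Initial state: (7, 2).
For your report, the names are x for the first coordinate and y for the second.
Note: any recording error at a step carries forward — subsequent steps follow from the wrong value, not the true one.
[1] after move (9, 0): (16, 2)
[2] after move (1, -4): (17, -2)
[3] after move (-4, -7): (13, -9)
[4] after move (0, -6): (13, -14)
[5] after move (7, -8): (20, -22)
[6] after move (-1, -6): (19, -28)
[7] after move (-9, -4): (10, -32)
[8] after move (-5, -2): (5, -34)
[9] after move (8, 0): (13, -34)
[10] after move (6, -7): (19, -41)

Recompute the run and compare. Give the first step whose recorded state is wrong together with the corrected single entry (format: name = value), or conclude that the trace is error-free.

Recomputing the run from the initial state:
step 1: x = 16, y = 2
step 2: x = 17, y = -2
step 3: x = 13, y = -9
step 4: x = 13, y = -15
step 5: x = 20, y = -23
step 6: x = 19, y = -29
step 7: x = 10, y = -33
step 8: x = 5, y = -35
step 9: x = 13, y = -35
step 10: x = 19, y = -42
The first disagreement with the trace is at step 4, where the value should be y = -15.

step 4, y = -15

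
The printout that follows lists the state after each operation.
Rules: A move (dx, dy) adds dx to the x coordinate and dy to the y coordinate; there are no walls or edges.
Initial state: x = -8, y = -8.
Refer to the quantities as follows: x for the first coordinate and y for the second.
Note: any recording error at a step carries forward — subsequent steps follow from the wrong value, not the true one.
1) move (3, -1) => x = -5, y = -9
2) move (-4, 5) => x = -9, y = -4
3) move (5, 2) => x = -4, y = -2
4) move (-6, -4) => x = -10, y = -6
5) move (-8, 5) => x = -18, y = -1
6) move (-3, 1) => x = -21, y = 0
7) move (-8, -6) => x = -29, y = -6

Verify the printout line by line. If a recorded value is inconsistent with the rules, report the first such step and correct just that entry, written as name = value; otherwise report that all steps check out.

Recomputing the run from the initial state:
step 1: x = -5, y = -9
step 2: x = -9, y = -4
step 3: x = -4, y = -2
step 4: x = -10, y = -6
step 5: x = -18, y = -1
step 6: x = -21, y = 0
step 7: x = -29, y = -6
This matches the printout at every step.

no error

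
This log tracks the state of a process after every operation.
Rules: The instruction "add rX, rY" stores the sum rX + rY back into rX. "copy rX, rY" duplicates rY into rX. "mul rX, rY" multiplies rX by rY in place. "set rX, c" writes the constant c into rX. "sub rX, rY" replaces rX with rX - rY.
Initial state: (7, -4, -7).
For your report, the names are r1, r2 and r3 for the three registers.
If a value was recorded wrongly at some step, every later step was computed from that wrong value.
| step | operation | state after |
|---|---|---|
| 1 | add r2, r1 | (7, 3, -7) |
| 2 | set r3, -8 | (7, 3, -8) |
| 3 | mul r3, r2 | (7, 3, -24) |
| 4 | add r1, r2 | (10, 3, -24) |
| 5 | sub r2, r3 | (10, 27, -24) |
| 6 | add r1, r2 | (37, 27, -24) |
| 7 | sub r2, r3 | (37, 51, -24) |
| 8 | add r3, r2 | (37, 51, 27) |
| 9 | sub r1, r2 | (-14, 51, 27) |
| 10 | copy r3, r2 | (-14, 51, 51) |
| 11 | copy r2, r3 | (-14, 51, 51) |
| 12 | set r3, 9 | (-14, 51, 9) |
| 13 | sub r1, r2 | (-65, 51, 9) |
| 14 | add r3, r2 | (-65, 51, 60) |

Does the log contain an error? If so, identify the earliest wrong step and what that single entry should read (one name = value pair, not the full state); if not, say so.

1. r2 = -4 + 7 = 3 (same as recorded)
2. r3 = -8 (same as recorded)
3. r3 = -8 * 3 = -24 (in agreement)
4. r1 = 7 + 3 = 10 (confirmed correct)
5. r2 = 3 - -24 = 27 (verified)
6. r1 = 10 + 27 = 37 (same as recorded)
7. r2 = 27 - -24 = 51 (checks out)
8. r3 = -24 + 51 = 27 (verified)
9. r1 = 37 - 51 = -14 (verified)
10. r3 = 51 (consistent with the log)
11. r2 = 51 (no discrepancy)
12. r3 = 9 (same as recorded)
13. r1 = -14 - 51 = -65 (consistent with the log)
14. r3 = 9 + 51 = 60 (agrees with the log)
Every step is consistent.

no error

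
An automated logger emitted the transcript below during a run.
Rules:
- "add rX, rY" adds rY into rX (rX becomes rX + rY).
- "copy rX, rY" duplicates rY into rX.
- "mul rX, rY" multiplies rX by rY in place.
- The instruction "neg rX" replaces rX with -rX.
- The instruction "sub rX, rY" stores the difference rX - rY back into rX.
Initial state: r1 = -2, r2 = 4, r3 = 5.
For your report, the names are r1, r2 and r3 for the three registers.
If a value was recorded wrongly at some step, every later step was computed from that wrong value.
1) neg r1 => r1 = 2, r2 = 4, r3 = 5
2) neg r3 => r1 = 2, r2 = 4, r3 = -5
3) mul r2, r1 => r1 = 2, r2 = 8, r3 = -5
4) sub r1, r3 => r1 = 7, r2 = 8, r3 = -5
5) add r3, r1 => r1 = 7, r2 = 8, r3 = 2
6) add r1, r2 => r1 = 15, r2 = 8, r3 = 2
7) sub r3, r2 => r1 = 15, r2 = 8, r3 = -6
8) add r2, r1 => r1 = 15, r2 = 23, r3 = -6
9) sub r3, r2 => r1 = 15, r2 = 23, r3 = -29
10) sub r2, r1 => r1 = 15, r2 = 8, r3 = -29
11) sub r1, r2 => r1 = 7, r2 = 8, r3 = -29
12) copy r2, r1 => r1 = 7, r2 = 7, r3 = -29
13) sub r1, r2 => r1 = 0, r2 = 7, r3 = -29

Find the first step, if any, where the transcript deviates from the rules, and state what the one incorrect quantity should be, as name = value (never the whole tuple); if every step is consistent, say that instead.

Recomputing the run from the initial state:
step 1: r1 = 2, r2 = 4, r3 = 5
step 2: r1 = 2, r2 = 4, r3 = -5
step 3: r1 = 2, r2 = 8, r3 = -5
step 4: r1 = 7, r2 = 8, r3 = -5
step 5: r1 = 7, r2 = 8, r3 = 2
step 6: r1 = 15, r2 = 8, r3 = 2
step 7: r1 = 15, r2 = 8, r3 = -6
step 8: r1 = 15, r2 = 23, r3 = -6
step 9: r1 = 15, r2 = 23, r3 = -29
step 10: r1 = 15, r2 = 8, r3 = -29
step 11: r1 = 7, r2 = 8, r3 = -29
step 12: r1 = 7, r2 = 7, r3 = -29
step 13: r1 = 0, r2 = 7, r3 = -29
This matches the transcript at every step.

no error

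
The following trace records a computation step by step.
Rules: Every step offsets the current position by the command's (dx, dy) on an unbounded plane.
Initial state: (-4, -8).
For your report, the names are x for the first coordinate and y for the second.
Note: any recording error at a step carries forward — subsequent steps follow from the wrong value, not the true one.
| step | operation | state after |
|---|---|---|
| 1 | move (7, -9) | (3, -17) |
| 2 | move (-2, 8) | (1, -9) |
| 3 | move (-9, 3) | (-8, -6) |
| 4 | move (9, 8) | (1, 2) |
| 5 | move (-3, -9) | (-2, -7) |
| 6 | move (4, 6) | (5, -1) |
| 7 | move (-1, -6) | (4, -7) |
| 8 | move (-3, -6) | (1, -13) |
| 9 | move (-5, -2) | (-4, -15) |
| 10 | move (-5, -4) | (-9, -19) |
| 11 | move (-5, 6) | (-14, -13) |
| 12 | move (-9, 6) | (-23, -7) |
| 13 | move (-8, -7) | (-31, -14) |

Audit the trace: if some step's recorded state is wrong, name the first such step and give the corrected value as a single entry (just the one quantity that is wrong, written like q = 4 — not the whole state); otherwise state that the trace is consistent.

1. x = -4 + (7) = 3, y = -8 + (-9) = -17 (no discrepancy)
2. x = 3 + (-2) = 1, y = -17 + (8) = -9 (checks out)
3. x = 1 + (-9) = -8, y = -9 + (3) = -6 (consistent with the trace)
4. x = -8 + (9) = 1, y = -6 + (8) = 2 (confirmed correct)
5. x = 1 + (-3) = -2, y = 2 + (-9) = -7 (confirmed correct)
6. x = -2 + (4) = 2, y = -7 + (6) = -1 (the entry is off here)
The audit stops at step 6: the recorded entry is wrong and should be x = 2.

step 6, x = 2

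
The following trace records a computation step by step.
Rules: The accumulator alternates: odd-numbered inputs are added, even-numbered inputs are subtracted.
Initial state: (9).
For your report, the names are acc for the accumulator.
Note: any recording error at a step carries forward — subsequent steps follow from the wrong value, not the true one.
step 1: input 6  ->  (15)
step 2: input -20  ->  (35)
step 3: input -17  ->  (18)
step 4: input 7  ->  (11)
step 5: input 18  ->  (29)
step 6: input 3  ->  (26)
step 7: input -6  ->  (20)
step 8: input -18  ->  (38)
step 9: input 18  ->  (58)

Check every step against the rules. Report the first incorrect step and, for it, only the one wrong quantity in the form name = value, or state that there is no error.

step 9, acc = 56

Step 1: acc = 9 + 6 = 15 — verified.
Step 2: acc = 15 - -20 = 35 — no discrepancy.
Step 3: acc = 35 + -17 = 18 — consistent with the trace.
Step 4: acc = 18 - 7 = 11 — exactly as logged.
Step 5: acc = 11 + 18 = 29 — matches.
Step 6: acc = 29 - 3 = 26 — confirmed correct.
Step 7: acc = 26 + -6 = 20 — consistent with the trace.
Step 8: acc = 20 - -18 = 38 — same as recorded.
Step 9: acc = 38 + 18 = 56 — the trace disagrees here.
Conclusion: step 9 carries the first error; the entry should be acc = 56.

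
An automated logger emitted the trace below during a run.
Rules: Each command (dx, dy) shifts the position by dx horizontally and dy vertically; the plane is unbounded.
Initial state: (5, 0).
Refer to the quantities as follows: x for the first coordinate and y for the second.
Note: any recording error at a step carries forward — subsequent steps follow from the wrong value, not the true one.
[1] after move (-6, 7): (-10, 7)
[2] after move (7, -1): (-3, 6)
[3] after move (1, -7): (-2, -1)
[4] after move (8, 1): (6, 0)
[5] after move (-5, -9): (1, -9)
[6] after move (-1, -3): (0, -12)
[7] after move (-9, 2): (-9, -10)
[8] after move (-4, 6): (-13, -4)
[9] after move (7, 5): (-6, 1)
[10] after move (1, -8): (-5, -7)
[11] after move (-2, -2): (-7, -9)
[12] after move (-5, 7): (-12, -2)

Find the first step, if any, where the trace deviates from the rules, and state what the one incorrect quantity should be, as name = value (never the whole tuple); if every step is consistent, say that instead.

1. x = 5 + (-6) = -1, y = 0 + (7) = 7 (a discrepancy with the trace)
The audit stops at step 1: the recorded entry is wrong and should be x = -1.

step 1, x = -1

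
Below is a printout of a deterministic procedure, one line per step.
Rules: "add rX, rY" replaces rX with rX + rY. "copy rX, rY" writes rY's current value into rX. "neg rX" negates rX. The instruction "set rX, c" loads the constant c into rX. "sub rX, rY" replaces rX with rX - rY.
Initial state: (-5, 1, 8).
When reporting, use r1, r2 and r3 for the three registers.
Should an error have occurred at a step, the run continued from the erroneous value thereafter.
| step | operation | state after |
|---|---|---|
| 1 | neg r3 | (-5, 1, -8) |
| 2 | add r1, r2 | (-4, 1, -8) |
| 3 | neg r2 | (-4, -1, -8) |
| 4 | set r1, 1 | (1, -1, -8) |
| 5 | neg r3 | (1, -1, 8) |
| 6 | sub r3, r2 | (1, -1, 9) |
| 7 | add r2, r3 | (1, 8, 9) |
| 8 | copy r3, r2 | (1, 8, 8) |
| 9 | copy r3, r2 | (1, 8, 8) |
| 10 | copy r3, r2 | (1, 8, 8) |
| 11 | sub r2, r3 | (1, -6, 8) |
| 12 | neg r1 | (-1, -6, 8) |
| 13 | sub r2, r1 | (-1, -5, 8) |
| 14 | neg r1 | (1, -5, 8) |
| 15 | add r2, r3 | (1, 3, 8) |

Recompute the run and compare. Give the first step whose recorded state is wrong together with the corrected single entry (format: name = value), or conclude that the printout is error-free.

1. r3 = -(8) = -8 (in agreement)
2. r1 = -5 + 1 = -4 (checks out)
3. r2 = -(1) = -1 (agrees with the printout)
4. r1 = 1 (matches)
5. r3 = -(-8) = 8 (matches)
6. r3 = 8 - -1 = 9 (no discrepancy)
7. r2 = -1 + 9 = 8 (no discrepancy)
8. r3 = 8 (no discrepancy)
9. r3 = 8 (exactly as logged)
10. r3 = 8 (verified)
11. r2 = 8 - 8 = 0 (the recorded entry deviates here)
Conclusion: step 11 carries the first error; the entry should be r2 = 0.

step 11, r2 = 0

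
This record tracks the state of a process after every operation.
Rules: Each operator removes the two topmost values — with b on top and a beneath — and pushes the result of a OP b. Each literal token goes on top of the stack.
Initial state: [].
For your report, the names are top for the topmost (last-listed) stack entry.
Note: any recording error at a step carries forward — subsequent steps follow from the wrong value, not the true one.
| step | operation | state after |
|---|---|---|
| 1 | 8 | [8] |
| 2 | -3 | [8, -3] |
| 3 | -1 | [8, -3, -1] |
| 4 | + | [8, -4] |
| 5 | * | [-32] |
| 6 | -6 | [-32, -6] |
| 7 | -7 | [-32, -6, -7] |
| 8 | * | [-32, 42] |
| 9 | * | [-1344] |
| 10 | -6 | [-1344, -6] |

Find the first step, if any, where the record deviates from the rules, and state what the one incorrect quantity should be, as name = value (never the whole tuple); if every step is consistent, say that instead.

1. push 8: top = 8 (no discrepancy)
2. push -3: top = -3 (in agreement)
3. push -1: top = -1 (confirmed correct)
4. -3 + -1 = -4 (consistent with the record)
5. 8 * -4 = -32 (consistent with the record)
6. push -6: top = -6 (agrees with the record)
7. push -7: top = -7 (same as recorded)
8. -6 * -7 = 42 (matches)
9. -32 * 42 = -1344 (same as recorded)
10. push -6: top = -6 (exactly as logged)
The whole run recomputes cleanly — no discrepancies.

no error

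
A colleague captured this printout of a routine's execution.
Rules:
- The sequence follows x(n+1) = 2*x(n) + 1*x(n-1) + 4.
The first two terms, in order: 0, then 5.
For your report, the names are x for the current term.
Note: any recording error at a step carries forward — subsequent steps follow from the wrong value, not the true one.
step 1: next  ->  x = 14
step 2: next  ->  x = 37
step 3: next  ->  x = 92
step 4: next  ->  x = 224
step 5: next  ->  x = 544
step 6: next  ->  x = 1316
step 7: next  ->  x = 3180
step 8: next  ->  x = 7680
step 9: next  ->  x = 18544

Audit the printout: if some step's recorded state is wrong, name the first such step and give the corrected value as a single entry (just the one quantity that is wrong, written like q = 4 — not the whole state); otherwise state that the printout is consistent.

step 4, x = 225

Step 1: x = 2*(5) + (1)*(0) + (4) = 14 — same as recorded.
Step 2: x = 2*(14) + (1)*(5) + (4) = 37 — confirmed correct.
Step 3: x = 2*(37) + (1)*(14) + (4) = 92 — agrees with the printout.
Step 4: x = 2*(92) + (1)*(37) + (4) = 225 — the entry is off here.
The earliest wrong entry is at step 4: it should read x = 225.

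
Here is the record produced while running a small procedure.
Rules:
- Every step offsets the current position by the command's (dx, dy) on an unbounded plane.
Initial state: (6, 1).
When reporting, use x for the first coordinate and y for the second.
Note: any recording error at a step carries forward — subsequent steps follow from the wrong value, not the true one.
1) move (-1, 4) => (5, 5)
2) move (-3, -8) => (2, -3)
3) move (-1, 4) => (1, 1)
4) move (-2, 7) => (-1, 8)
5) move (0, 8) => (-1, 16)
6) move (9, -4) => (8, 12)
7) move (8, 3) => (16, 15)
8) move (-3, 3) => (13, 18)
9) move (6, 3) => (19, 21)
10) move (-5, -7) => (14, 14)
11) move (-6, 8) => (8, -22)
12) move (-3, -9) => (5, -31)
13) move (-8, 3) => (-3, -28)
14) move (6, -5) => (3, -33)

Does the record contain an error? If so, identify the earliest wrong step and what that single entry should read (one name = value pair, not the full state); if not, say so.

step 11, y = 22

step 1: x = 6 + (-1) = 5, y = 1 + (4) = 5 -> same as recorded
step 2: x = 5 + (-3) = 2, y = 5 + (-8) = -3 -> no discrepancy
step 3: x = 2 + (-1) = 1, y = -3 + (4) = 1 -> checks out
step 4: x = 1 + (-2) = -1, y = 1 + (7) = 8 -> confirmed correct
step 5: x = -1 + (0) = -1, y = 8 + (8) = 16 -> in agreement
step 6: x = -1 + (9) = 8, y = 16 + (-4) = 12 -> checks out
step 7: x = 8 + (8) = 16, y = 12 + (3) = 15 -> matches
step 8: x = 16 + (-3) = 13, y = 15 + (3) = 18 -> exactly as logged
step 9: x = 13 + (6) = 19, y = 18 + (3) = 21 -> exactly as logged
step 10: x = 19 + (-5) = 14, y = 21 + (-7) = 14 -> verified
step 11: x = 14 + (-6) = 8, y = 14 + (8) = 22 -> the entry is off here
First incorrect step: 11; the correct value is y = 22.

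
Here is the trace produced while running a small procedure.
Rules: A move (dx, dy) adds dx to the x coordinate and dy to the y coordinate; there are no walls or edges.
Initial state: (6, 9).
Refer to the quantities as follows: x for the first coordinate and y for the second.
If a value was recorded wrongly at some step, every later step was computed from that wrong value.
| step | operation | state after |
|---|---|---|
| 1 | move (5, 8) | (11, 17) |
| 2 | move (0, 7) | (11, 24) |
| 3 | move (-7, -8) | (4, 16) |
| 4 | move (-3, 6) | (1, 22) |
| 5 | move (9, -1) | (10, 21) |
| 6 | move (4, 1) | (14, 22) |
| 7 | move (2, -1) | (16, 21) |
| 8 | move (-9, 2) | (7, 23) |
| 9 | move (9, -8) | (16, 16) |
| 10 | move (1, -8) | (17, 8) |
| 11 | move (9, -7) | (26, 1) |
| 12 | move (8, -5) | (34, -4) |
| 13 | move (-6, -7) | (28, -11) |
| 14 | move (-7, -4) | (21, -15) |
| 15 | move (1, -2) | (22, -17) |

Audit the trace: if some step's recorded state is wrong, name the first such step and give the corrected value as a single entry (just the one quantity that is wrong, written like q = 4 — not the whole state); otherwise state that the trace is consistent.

1. x = 6 + (5) = 11, y = 9 + (8) = 17 (verified)
2. x = 11 + (0) = 11, y = 17 + (7) = 24 (consistent with the trace)
3. x = 11 + (-7) = 4, y = 24 + (-8) = 16 (verified)
4. x = 4 + (-3) = 1, y = 16 + (6) = 22 (verified)
5. x = 1 + (9) = 10, y = 22 + (-1) = 21 (checks out)
6. x = 10 + (4) = 14, y = 21 + (1) = 22 (same as recorded)
7. x = 14 + (2) = 16, y = 22 + (-1) = 21 (no discrepancy)
8. x = 16 + (-9) = 7, y = 21 + (2) = 23 (checks out)
9. x = 7 + (9) = 16, y = 23 + (-8) = 15 (the trace has a different value)
That makes step 9 the first incorrect line — y = 15 is what it should show.

step 9, y = 15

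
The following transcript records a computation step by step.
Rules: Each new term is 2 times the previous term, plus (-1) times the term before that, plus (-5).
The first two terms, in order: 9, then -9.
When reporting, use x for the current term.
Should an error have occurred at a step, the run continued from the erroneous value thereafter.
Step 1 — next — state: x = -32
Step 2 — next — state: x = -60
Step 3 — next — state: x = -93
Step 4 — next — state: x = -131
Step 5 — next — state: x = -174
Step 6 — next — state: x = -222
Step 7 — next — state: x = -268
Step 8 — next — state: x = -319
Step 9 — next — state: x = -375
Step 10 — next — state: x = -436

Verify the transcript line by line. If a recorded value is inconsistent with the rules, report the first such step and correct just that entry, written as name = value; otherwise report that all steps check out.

Step 1: x = 2*(-9) + (-1)*(9) + (-5) = -32 — consistent with the transcript.
Step 2: x = 2*(-32) + (-1)*(-9) + (-5) = -60 — same as recorded.
Step 3: x = 2*(-60) + (-1)*(-32) + (-5) = -93 — agrees with the transcript.
Step 4: x = 2*(-93) + (-1)*(-60) + (-5) = -131 — exactly as logged.
Step 5: x = 2*(-131) + (-1)*(-93) + (-5) = -174 — exactly as logged.
Step 6: x = 2*(-174) + (-1)*(-131) + (-5) = -222 — checks out.
Step 7: x = 2*(-222) + (-1)*(-174) + (-5) = -275 — this is not what the transcript shows.
That makes step 7 the first incorrect line — x = -275 is what it should show.

step 7, x = -275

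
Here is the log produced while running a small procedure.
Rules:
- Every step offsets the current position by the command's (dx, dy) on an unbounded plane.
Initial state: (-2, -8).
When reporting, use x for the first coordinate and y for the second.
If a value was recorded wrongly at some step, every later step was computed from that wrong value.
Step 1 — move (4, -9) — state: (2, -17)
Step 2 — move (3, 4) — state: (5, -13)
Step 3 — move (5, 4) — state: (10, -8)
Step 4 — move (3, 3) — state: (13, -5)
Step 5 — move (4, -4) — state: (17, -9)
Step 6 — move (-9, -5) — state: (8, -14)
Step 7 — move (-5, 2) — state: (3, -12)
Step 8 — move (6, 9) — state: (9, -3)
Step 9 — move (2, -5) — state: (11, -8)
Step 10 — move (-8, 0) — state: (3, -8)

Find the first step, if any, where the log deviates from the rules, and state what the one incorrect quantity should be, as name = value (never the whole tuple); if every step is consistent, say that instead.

1. x = -2 + (4) = 2, y = -8 + (-9) = -17 (confirmed correct)
2. x = 2 + (3) = 5, y = -17 + (4) = -13 (verified)
3. x = 5 + (5) = 10, y = -13 + (4) = -9 (this is not what the log shows)
First incorrect step: 3; the correct value is y = -9.

step 3, y = -9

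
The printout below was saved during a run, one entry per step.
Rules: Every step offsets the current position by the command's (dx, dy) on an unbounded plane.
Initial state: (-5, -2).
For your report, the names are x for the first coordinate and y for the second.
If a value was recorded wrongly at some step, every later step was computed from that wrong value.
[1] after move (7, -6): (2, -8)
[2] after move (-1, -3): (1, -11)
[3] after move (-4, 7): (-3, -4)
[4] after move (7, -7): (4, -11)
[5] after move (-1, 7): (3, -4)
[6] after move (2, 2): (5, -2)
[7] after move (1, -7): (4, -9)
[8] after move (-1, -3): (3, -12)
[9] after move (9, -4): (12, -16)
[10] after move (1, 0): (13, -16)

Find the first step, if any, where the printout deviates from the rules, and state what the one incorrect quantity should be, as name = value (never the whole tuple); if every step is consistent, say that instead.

Step 1: x = -5 + (7) = 2, y = -2 + (-6) = -8 — same as recorded.
Step 2: x = 2 + (-1) = 1, y = -8 + (-3) = -11 — exactly as logged.
Step 3: x = 1 + (-4) = -3, y = -11 + (7) = -4 — confirmed correct.
Step 4: x = -3 + (7) = 4, y = -4 + (-7) = -11 — no discrepancy.
Step 5: x = 4 + (-1) = 3, y = -11 + (7) = -4 — matches.
Step 6: x = 3 + (2) = 5, y = -4 + (2) = -2 — exactly as logged.
Step 7: x = 5 + (1) = 6, y = -2 + (-7) = -9 — first mismatch against the printout.
The earliest wrong entry is at step 7: it should read x = 6.

step 7, x = 6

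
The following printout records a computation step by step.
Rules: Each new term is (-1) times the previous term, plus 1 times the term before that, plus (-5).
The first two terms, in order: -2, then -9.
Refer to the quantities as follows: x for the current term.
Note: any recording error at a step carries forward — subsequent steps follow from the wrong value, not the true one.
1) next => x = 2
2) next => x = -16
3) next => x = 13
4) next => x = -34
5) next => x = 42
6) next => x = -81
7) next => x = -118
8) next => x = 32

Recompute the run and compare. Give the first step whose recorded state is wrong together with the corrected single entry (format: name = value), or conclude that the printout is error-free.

step 7, x = 118

Recomputing the run from the initial state:
step 1: x = 2
step 2: x = -16
step 3: x = 13
step 4: x = -34
step 5: x = 42
step 6: x = -81
step 7: x = 118
step 8: x = -204
The first disagreement with the printout is at step 7, where the value should be x = 118.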